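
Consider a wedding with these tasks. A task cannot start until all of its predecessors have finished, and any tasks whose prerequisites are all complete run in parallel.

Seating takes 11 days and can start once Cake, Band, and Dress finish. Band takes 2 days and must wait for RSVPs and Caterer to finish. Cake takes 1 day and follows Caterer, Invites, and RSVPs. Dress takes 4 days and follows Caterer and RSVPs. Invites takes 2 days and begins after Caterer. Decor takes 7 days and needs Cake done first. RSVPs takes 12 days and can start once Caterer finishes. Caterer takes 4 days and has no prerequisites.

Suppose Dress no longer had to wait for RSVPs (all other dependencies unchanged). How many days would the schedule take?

29

Original critical path: Caterer→RSVPs→Dress→Seating = 4+12+4+11 = 31 ⇒ 31 days.
Without RSVPs→Dress, Dress's earliest start moves from 16 to 4.
New critical path: Caterer→RSVPs→Band→Seating = 4+12+2+11 = 29 ⇒ 29 days.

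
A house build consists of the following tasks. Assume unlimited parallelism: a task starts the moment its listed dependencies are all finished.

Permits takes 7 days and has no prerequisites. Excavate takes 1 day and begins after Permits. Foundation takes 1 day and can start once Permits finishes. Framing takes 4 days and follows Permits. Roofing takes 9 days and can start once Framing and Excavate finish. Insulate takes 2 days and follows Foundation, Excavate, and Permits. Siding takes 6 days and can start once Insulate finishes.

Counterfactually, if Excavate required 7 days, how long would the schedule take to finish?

Critical path before the change: Permits→Framing→Roofing = 7+4+9 = 20 giving 20 days.
The longest path through Excavate is only 17 days, so Excavate has float 3.
The binding chain switches to Permits→Excavate→Roofing = 7+7+9 = 23; finish 23 days.

23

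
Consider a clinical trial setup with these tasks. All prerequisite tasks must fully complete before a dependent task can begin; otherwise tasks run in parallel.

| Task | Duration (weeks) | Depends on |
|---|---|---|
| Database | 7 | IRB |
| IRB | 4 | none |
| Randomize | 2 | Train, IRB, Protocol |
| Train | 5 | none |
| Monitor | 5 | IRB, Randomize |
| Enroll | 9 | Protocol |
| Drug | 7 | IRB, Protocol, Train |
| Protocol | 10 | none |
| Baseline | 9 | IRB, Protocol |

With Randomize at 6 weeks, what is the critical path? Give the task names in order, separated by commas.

Actual critical path: Protocol→Baseline = 10+9 = 19 ⇒ 19 weeks.
Randomize is off the critical path — its longest chain is 17 weeks, giving 2 of slack.
Now Protocol→Randomize→Monitor = 10+6+5 = 21 is longest, so the finish becomes 21 weeks.

Protocol, Randomize, Monitor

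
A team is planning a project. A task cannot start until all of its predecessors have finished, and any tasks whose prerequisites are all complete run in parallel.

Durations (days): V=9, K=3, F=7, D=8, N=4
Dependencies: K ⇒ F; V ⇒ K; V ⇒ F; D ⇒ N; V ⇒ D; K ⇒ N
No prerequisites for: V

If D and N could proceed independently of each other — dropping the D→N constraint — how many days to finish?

19

With the dependency in place, V→D→N = 9+8+4 = 21 sets the finish at 21 days.
Without D→N, N's earliest start moves from 17 to 12.
The longest chain is now V→K→F = 9+3+7 = 19, so the schedule takes 19 days.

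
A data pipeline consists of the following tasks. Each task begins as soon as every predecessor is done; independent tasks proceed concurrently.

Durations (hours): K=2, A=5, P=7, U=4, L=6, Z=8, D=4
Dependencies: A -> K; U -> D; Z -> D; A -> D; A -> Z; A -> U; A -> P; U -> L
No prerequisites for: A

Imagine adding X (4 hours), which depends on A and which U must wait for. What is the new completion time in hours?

Originally the plan takes 17 hours.
With X inserted, U now waits for max(A, X).
New critical path: A→X→U→L = 5+4+4+6 = 19 ⇒ 19 hours.

19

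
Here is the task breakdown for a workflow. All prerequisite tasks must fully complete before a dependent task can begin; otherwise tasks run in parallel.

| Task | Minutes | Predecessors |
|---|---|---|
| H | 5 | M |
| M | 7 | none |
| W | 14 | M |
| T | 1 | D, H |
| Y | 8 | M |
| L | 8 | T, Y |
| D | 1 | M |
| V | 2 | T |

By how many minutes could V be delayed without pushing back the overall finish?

M→Y→L = 7+8+8 = 23 sets the makespan at 23 minutes.
The longest chain containing V totals 15 minutes.
Slack of V = 21 − 13 = 8 minutes.

8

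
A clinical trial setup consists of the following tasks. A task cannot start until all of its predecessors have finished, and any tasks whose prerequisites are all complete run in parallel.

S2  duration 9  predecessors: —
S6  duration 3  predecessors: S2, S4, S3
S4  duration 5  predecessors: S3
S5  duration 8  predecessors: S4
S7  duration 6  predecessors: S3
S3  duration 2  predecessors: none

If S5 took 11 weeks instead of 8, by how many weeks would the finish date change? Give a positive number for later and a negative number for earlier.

3

Actual critical path: S3→S4→S5 = 2+5+8 = 15 ⇒ 15 weeks.
Since S5 is critical, the +3 change carries straight to that chain (now 18 weeks).
That remains the longest chain; total 18 weeks.
Change in finish: 18 − 15 = +3 weeks.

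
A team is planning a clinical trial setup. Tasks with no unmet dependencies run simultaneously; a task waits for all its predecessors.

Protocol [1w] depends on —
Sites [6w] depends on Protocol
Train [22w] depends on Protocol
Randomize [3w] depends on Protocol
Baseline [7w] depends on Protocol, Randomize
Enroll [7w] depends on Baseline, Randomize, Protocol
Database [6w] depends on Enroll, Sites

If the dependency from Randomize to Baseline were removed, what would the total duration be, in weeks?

23

With the dependency in place, Protocol→Randomize→Baseline→Enroll→Database = 1+3+7+7+6 = 24 sets the finish at 24 weeks.
Without Randomize→Baseline, Baseline's earliest start moves from 4 to 1.
The longest chain is now Protocol→Train = 1+22 = 23, so the project takes 23 weeks.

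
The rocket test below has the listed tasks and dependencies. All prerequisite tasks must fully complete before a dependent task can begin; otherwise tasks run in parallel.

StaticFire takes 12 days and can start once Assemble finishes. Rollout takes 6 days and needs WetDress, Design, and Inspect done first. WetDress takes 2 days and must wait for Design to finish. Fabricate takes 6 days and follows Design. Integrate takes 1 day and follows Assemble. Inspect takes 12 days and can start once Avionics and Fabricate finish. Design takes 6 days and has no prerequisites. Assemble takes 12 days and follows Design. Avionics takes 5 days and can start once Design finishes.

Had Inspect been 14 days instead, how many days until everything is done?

As given, the longest chain is Design→Fabricate→Inspect→Rollout = 6+6+12+6 = 30, so the finish is 30 days.
Inspect is on the critical path; changing it to 14 makes that path 32 days.
That remains the longest chain; total 32 days.

32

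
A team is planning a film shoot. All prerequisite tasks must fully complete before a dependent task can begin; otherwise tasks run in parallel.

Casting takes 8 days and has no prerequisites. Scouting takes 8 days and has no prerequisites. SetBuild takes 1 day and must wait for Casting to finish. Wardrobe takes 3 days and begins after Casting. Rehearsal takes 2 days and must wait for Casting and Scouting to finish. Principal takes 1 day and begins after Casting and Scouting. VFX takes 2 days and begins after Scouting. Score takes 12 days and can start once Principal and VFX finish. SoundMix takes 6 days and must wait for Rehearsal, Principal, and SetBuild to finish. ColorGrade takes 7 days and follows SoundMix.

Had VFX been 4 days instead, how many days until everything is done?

Critical path before the change: Casting→Rehearsal→SoundMix→ColorGrade = 8+2+6+7 = 23 giving 23 days.
VFX is off the critical path — its longest chain is 22 days, giving 1 of slack.
The binding chain switches to Scouting→VFX→Score = 8+4+12 = 24; finish 24 days.

24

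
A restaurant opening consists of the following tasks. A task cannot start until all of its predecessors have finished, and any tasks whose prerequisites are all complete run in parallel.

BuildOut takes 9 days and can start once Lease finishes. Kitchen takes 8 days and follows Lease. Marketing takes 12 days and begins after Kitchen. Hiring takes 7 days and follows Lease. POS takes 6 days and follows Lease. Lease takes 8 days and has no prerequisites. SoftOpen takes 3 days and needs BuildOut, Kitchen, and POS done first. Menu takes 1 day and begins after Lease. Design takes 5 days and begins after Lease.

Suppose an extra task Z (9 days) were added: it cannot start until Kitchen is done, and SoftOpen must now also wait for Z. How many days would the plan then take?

28

Originally the plan takes 28 days.
With Z inserted, SoftOpen now waits for max(BuildOut, Kitchen, POS, Z).
New critical path: Lease→Kitchen→Z→SoftOpen = 8+8+9+3 = 28 ⇒ 28 days.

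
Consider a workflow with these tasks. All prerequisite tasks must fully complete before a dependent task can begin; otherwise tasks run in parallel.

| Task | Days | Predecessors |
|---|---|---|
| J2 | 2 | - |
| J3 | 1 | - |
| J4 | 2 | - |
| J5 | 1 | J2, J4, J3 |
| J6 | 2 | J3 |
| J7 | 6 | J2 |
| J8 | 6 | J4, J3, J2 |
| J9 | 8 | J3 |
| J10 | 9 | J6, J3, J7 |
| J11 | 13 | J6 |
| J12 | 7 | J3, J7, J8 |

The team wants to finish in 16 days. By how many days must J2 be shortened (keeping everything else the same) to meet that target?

1

Current finish: 17 days; target: 16.
J2 is on every critical path, so each day cut from J2 cuts the finish by one (this holds down to a finish of 16).
Need 17 − 16 = 1 day off J2 → J2 becomes 1 day, finish becomes 16.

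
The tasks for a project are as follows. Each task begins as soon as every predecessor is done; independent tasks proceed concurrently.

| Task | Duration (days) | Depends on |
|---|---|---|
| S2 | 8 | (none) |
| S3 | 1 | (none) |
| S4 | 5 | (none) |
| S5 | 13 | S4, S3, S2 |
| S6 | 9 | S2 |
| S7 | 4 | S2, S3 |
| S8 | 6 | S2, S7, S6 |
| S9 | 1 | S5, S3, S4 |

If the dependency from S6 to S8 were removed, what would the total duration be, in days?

Original critical path: S2→S6→S8 = 8+9+6 = 23 ⇒ 23 days.
Without S6→S8, S8's earliest start moves from 17 to 12.
New critical path: S2→S5→S9 = 8+13+1 = 22 ⇒ 22 days.

22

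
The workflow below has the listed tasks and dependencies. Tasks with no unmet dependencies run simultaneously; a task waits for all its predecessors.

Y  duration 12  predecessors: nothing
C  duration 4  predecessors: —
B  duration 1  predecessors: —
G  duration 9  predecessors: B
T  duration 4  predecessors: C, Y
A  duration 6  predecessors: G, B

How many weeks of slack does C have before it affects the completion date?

The longest chain is Y→T = 12+4 = 16; overall finish 16 weeks.
C finishes as early as 4 and must finish by 12.
Float = 16 − 8 = 8.

8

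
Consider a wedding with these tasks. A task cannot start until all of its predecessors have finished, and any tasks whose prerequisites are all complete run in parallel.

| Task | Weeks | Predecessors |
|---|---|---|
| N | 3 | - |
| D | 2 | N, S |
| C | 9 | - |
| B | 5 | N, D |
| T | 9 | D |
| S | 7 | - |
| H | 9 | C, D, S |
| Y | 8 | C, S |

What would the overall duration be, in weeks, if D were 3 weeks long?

19

As given, the longest chain is S→D→H = 7+2+9 = 18, so the finish is 18 weeks.
Since D is critical, the +1 change carries straight to that chain (now 19 weeks).
The critical path is still S→D→H; finish is now 19 weeks.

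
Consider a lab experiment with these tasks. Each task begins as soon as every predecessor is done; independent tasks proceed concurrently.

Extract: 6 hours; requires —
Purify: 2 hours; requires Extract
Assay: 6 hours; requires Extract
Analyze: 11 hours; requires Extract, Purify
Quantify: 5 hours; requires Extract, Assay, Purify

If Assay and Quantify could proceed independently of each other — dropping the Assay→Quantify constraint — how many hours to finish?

With the dependency in place, Extract→Purify→Analyze = 6+2+11 = 19 sets the finish at 19 hours.
Without Assay→Quantify, Quantify's earliest start moves from 12 to 8.
After: Extract→Purify→Analyze = 6+2+11 = 19 → 19 hours.

19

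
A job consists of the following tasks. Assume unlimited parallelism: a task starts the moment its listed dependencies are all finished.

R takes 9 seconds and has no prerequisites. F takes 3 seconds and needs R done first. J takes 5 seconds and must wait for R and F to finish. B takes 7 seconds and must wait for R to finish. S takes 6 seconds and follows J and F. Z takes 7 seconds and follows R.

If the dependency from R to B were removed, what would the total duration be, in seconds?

With the dependency in place, R→F→J→S = 9+3+5+6 = 23 sets the finish at 23 seconds.
Without R→B, B's earliest start moves from 9 to 0.
The longest chain is now R→F→J→S = 9+3+5+6 = 23, so the project takes 23 seconds.

23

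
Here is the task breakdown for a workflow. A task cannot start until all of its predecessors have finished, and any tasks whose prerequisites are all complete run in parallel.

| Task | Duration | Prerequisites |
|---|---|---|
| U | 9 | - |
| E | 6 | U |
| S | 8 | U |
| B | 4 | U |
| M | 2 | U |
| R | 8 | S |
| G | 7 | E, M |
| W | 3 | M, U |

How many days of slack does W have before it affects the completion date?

Critical path: U→S→R = 9+8+8 = 25, so the finish is 25 days.
W finishes as early as 14 and must finish by 25.
Float = 25 − 14 = 11.

11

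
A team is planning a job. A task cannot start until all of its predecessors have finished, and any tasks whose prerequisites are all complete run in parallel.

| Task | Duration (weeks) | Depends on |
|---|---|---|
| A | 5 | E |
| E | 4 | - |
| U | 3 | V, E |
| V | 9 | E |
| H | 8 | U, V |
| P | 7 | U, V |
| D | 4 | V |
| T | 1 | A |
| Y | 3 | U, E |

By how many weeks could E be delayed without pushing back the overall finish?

0

E→V→U→H = 4+9+3+8 = 24 sets the makespan at 24 weeks.
The longest chain containing E totals 24 weeks.
Slack of E = 0 − 0 = 0 weeks.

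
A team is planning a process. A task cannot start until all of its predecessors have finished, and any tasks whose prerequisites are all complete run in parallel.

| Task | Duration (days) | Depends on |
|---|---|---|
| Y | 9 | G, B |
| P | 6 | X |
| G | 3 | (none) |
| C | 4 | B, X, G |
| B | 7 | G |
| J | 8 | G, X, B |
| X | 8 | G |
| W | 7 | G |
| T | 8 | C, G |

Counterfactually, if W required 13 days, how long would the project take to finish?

23

Actual critical path: G→X→C→T = 3+8+4+8 = 23 ⇒ 23 days.
W has 13 days of float (longest path through it is 10).
The critical path is still G→X→C→T; finish is now 23 days.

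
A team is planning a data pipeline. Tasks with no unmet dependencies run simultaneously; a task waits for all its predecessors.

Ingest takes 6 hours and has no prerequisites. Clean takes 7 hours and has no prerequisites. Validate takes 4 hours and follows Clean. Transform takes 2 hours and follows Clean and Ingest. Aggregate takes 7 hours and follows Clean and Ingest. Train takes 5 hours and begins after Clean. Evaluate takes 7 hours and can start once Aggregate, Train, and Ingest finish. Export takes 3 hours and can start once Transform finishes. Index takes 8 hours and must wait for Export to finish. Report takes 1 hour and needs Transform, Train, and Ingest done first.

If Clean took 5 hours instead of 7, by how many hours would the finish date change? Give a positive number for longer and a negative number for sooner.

Actual critical path: Clean→Aggregate→Evaluate = 7+7+7 = 21 ⇒ 21 hours.
Since Clean is critical, the -2 change carries straight to that chain (now 19 hours).
New critical path: Ingest→Aggregate→Evaluate = 6+7+7 = 20 ⇒ 20 hours.
Change in finish: 20 − 21 = -1 hours.

-1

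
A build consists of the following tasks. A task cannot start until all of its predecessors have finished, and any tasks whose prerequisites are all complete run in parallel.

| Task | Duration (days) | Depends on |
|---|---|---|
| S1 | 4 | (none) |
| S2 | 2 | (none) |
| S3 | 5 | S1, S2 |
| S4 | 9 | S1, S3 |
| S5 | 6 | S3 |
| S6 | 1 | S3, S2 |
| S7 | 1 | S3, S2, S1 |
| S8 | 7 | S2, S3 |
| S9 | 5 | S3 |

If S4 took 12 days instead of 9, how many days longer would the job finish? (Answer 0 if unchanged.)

The binding path is S1→S3→S4 = 4+5+9 = 18; finish at 18 days.
S4 is on the critical path; changing it to 12 makes that path 21 days.
That remains the longest chain; total 21 days.
Change in finish: 21 − 18 = +3 days.

3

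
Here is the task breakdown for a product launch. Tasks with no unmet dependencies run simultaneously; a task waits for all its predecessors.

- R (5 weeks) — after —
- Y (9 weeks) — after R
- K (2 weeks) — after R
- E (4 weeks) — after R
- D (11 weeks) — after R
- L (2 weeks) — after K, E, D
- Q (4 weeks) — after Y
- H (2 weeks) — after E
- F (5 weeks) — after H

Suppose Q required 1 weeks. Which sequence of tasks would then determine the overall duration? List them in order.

Critical path before the change: R→Y→Q = 5+9+4 = 18 giving 18 weeks.
Q lies on that path, so at 1 week the path becomes 15 weeks.
New critical path: R→D→L = 5+11+2 = 18 ⇒ 18 weeks.

R, D, L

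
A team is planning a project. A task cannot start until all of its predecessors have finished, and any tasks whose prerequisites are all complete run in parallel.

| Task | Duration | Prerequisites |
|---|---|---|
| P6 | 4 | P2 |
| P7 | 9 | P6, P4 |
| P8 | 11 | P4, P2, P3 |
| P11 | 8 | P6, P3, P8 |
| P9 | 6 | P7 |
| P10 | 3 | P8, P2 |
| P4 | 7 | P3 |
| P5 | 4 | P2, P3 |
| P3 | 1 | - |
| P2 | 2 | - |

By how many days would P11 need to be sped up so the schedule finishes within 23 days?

4

Current finish: 27 days; target: 23.
P11 is on every critical path, so each day cut from P11 cuts the finish by one (this holds down to a finish of 23).
Need 27 − 23 = 4 days off P11 → P11 becomes 4 days, finish becomes 23.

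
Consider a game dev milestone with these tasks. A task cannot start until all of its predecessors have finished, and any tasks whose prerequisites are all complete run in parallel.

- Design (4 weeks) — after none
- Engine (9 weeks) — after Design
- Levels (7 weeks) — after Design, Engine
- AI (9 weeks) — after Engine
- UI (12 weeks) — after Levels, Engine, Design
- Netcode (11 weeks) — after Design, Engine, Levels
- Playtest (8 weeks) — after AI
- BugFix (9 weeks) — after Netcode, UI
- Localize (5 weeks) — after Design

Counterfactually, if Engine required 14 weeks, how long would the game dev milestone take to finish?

The binding path is Design→Engine→Levels→UI→BugFix = 4+9+7+12+9 = 41; finish at 41 weeks.
Engine is on the critical path; changing it to 14 makes that path 46 weeks.
That remains the longest chain; total 46 weeks.

46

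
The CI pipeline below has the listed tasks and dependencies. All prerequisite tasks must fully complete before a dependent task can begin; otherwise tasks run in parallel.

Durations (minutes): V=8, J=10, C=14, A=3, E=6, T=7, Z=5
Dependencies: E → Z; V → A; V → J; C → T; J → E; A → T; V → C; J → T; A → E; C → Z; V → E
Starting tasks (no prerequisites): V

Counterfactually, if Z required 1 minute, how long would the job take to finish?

29

As given, the longest chain is V→J→E→Z = 8+10+6+5 = 29, so the finish is 29 minutes.
Since Z is critical, the -4 change carries straight to that chain (now 25 minutes).
Now V→C→T = 8+14+7 = 29 is longest, so the finish becomes 29 minutes.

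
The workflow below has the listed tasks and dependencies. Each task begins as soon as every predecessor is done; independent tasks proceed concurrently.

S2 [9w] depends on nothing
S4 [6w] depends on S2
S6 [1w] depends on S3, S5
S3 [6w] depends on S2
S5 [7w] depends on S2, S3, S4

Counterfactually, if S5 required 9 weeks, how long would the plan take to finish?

The binding path is S2→S3→S5→S6 = 9+6+7+1 = 23; finish at 23 weeks.
Since S5 is critical, the +2 change carries straight to that chain (now 25 weeks).
The critical path is still S2→S3→S5→S6; finish is now 25 weeks.

25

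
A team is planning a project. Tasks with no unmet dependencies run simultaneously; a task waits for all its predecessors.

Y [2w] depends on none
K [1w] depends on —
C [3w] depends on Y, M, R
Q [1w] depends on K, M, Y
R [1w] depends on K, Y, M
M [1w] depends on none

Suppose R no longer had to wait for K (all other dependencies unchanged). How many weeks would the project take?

6

Before: longest chain Y→R→C = 2+1+3 = 6, finish 6.
Dropping K→R doesn't change R's earliest start (2); another predecessor still binds.
The longest chain is now Y→R→C = 2+1+3 = 6, so the project takes 6 weeks.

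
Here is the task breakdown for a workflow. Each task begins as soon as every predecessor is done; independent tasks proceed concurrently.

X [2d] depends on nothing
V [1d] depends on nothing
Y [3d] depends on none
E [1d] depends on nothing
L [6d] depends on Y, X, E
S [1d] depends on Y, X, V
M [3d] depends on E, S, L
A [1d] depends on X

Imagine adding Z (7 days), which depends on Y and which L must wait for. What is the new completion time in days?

19

Originally the workflow takes 12 days.
With Z inserted, L now waits for max(Y, X, E, Z).
New critical path: Y→Z→L→M = 3+7+6+3 = 19 ⇒ 19 days.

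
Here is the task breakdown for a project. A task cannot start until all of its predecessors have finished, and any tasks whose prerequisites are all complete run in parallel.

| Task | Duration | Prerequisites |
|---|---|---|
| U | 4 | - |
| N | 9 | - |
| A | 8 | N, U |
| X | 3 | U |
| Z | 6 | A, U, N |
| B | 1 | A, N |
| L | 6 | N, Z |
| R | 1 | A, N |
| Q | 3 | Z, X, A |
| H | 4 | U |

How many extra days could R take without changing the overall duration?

11

N→A→Z→L = 9+8+6+6 = 29 sets the makespan at 29 days.
R finishes as early as 18 and must finish by 29.
Slack of R = 28 − 17 = 11 days.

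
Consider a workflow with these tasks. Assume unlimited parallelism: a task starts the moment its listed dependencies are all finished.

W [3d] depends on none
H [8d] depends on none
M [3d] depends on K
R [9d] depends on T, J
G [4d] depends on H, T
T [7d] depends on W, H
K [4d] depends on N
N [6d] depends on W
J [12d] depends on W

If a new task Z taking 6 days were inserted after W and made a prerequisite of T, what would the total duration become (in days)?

Originally the workflow takes 24 days.
With Z inserted, T now waits for max(W, H, Z).
New critical path: W→Z→T→R = 3+6+7+9 = 25 ⇒ 25 days.

25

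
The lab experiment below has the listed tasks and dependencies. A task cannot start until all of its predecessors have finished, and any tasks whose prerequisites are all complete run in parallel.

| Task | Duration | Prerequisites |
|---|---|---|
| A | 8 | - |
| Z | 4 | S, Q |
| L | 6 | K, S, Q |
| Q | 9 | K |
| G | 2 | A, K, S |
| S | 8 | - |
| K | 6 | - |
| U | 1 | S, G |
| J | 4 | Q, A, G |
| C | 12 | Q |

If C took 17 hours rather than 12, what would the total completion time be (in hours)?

Critical path before the change: K→Q→C = 6+9+12 = 27 giving 27 hours.
Since C is critical, the +5 change carries straight to that chain (now 32 hours).
The critical path is still K→Q→C; finish is now 32 hours.

32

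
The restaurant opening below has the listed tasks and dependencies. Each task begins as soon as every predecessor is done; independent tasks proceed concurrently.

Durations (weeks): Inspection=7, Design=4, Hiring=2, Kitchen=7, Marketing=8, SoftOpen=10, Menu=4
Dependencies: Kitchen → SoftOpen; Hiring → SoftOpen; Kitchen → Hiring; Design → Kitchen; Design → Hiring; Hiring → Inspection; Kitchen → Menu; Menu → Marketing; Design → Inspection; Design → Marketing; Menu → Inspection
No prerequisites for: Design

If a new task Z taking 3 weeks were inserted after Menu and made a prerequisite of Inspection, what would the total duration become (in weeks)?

25

Originally the schedule takes 23 weeks.
With Z inserted, Inspection now waits for max(Hiring, Design, Menu, Z).
New critical path: Design→Kitchen→Menu→Z→Inspection = 4+7+4+3+7 = 25 ⇒ 25 weeks.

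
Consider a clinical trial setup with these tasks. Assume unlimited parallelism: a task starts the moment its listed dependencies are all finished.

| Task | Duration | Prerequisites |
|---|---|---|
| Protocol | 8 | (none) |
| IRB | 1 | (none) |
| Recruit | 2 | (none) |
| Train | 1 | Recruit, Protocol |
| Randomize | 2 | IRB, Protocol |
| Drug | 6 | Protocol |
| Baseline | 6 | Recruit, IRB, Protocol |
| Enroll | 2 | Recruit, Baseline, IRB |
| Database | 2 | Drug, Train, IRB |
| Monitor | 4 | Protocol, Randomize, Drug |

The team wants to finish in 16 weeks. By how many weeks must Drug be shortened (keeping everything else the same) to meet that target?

Current finish: 18 weeks; target: 16.
Drug is on every critical path, so each week cut from Drug cuts the finish by one (this holds down to a finish of 16).
Need 18 − 16 = 2 weeks off Drug → Drug becomes 4 weeks, finish becomes 16.

2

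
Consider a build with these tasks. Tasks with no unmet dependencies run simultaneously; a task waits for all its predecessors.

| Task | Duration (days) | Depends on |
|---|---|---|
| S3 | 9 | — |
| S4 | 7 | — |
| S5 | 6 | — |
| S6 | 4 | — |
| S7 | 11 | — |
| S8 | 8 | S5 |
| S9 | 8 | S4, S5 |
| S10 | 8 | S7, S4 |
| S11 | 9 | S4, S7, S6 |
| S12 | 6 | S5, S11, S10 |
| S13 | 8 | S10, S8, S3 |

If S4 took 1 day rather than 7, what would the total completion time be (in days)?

27

Baseline: S7→S10→S13 = 11+8+8 = 27 → 27 days.
S4 has 4 days of float (longest path through it is 23).
No other chain overtakes it, so the finish is 27 days.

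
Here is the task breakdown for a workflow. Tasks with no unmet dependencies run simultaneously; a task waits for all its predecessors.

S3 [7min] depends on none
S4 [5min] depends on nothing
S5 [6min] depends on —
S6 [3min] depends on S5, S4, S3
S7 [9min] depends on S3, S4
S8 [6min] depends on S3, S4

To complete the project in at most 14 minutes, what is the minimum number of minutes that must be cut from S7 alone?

2

Current finish: 16 minutes; target: 14.
S7 is on every critical path, so each minute cut from S7 cuts the finish by one (this holds down to a finish of 13).
Need 16 − 14 = 2 minutes off S7 → S7 becomes 7 minutes, finish becomes 14.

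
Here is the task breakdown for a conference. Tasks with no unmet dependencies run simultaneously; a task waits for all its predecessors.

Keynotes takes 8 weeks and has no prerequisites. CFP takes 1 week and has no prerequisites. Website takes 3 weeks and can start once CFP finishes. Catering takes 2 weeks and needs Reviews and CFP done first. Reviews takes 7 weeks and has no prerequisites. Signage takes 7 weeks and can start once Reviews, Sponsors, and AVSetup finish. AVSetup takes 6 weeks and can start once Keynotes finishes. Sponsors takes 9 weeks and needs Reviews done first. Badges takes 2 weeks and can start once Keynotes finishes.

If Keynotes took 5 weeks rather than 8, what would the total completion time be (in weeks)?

As given, the longest chain is Reviews→Sponsors→Signage = 7+9+7 = 23, so the finish is 23 weeks.
Keynotes is off the critical path — its longest chain is 21 weeks, giving 2 of slack.
The critical path is still Reviews→Sponsors→Signage; finish is now 23 weeks.

23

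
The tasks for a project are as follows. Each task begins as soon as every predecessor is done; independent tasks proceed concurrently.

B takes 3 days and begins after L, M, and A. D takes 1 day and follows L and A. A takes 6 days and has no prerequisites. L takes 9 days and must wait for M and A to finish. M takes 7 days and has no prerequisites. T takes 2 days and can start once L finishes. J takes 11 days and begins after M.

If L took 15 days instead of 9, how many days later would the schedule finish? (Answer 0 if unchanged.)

6

Critical path before the change: M→L→B = 7+9+3 = 19 giving 19 days.
Since L is critical, the +6 change carries straight to that chain (now 25 days).
The critical path is still M→L→B; finish is now 25 days.
Change in finish: 25 − 19 = +6 days.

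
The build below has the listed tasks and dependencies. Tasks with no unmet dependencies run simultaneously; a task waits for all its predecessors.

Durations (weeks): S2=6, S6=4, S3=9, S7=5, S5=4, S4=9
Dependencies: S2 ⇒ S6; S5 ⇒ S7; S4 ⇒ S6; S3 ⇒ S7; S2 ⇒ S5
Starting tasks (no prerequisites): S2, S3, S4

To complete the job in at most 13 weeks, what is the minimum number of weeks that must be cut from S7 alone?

Current finish: 15 weeks; target: 13.
S7 is on every critical path, so each week cut from S7 cuts the finish by one (this holds down to a finish of 13).
Need 15 − 13 = 2 weeks off S7 → S7 becomes 3 weeks, finish becomes 13.

2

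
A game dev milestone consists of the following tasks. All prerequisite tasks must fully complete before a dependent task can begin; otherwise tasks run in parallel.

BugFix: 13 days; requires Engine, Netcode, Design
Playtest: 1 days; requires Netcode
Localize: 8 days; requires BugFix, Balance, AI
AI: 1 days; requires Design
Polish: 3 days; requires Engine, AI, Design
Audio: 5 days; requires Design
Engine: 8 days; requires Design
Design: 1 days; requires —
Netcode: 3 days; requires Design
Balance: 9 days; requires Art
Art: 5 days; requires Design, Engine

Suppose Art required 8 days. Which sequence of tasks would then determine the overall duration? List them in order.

Design, Engine, Art, Balance, Localize

Baseline: Design→Engine→Art→Balance→Localize = 1+8+5+9+8 = 31 → 31 days.
Since Art is critical, the +3 change carries straight to that chain (now 34 days).
The critical path is still Design→Engine→Art→Balance→Localize; finish is now 34 days.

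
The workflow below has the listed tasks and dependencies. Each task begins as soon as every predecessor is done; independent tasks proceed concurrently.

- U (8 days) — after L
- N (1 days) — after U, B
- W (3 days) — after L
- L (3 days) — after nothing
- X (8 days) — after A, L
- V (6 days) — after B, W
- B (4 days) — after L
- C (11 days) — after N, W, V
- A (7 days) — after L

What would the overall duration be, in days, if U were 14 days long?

The binding path is L→B→V→C = 3+4+6+11 = 24; finish at 24 days.
U has 1 day of float (longest path through it is 23).
The binding chain switches to L→U→N→C = 3+14+1+11 = 29; finish 29 days.

29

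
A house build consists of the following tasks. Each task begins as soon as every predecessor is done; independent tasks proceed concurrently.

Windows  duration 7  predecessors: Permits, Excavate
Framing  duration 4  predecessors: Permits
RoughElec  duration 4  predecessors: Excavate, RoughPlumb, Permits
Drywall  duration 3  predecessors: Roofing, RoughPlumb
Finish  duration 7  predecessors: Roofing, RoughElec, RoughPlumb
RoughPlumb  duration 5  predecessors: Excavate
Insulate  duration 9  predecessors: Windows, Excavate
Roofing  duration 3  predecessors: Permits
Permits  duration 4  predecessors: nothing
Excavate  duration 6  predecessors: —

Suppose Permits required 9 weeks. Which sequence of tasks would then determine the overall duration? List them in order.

Permits, Windows, Insulate

Actual critical path: Excavate→Windows→Insulate = 6+7+9 = 22 ⇒ 22 weeks.
The longest path through Permits is only 20 weeks, so Permits has float 2.
New critical path: Permits→Windows→Insulate = 9+7+9 = 25 ⇒ 25 weeks.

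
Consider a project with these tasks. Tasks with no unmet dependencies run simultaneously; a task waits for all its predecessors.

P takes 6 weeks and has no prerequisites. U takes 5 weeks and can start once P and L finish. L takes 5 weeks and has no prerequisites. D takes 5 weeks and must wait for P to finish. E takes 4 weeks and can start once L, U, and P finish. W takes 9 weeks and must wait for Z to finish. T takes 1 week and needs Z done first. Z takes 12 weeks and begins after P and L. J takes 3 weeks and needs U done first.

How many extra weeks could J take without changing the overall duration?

The longest chain is P→Z→W = 6+12+9 = 27; overall finish 27 weeks.
The longest chain containing J totals 14 weeks.
Slack of J = 24 − 11 = 13 weeks.

13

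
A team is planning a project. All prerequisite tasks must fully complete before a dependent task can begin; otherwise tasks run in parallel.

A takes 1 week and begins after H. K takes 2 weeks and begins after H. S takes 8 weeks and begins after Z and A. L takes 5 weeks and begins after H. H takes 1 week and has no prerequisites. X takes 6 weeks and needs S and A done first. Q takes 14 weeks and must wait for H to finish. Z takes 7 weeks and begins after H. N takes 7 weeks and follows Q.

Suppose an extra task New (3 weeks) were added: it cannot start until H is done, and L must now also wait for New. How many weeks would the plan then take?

22

Originally the plan takes 22 weeks.
With New inserted, L now waits for max(H, New).
New critical path: H→Q→N = 1+14+7 = 22 ⇒ 22 weeks.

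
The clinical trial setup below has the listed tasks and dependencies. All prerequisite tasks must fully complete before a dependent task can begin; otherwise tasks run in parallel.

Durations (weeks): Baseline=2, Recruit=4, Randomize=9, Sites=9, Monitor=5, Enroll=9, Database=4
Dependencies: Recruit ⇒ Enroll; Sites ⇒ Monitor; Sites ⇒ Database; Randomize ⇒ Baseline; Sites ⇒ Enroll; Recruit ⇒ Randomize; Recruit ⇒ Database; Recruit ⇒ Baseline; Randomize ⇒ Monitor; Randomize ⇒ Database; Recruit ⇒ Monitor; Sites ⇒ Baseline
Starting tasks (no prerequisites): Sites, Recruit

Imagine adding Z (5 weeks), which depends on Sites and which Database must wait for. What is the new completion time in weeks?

18

Originally the schedule takes 18 weeks.
With Z inserted, Database now waits for max(Recruit, Randomize, Sites, Z).
New critical path: Sites→Z→Database = 9+5+4 = 18 ⇒ 18 weeks.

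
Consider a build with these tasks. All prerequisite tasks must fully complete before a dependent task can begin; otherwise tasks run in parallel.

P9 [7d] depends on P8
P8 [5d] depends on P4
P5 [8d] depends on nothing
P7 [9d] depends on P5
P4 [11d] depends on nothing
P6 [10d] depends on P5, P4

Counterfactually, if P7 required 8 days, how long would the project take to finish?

23

Baseline: P4→P8→P9 = 11+5+7 = 23 → 23 days.
P7 is off the critical path — its longest chain is 17 days, giving 6 of slack.
The critical path is still P4→P8→P9; finish is now 23 days.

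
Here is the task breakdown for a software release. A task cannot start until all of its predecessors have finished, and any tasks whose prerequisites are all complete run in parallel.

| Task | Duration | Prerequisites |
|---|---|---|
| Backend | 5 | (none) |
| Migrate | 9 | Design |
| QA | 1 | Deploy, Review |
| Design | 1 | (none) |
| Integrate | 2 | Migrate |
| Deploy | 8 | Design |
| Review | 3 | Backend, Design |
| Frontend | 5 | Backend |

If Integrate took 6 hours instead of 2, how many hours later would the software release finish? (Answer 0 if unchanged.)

4

Actual critical path: Design→Migrate→Integrate = 1+9+2 = 12 ⇒ 12 hours.
Integrate is on the critical path; changing it to 6 makes that path 16 hours.
No other chain overtakes it, so the finish is 16 hours.
Change in finish: 16 − 12 = +4 hours.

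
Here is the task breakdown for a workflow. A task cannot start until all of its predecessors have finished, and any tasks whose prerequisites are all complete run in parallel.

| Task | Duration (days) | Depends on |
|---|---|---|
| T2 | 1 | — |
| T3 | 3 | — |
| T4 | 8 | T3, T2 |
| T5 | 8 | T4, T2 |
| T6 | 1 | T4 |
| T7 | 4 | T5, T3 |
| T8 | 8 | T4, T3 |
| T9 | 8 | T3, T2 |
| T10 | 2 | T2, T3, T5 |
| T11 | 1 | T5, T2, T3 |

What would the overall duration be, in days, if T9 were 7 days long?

23

The binding path is T3→T4→T5→T7 = 3+8+8+4 = 23; finish at 23 days.
T9 is off the critical path — its longest chain is 11 days, giving 12 of slack.
The critical path is still T3→T4→T5→T7; finish is now 23 days.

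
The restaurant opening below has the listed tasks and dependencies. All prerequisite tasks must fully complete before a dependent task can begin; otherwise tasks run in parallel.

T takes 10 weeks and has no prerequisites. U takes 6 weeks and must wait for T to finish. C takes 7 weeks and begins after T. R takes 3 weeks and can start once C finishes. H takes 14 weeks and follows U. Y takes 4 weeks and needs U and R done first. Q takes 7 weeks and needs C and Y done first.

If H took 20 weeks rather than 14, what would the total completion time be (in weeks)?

As given, the longest chain is T→C→R→Y→Q = 10+7+3+4+7 = 31, so the finish is 31 weeks.
H is off the critical path — its longest chain is 30 weeks, giving 1 of slack.
Now T→U→H = 10+6+20 = 36 is longest, so the finish becomes 36 weeks.

36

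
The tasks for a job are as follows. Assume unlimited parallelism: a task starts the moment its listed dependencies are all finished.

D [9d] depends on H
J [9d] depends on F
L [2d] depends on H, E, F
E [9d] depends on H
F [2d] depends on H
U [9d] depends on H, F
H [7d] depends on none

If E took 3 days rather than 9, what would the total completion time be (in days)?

As given, the longest chain is H→E→L = 7+9+2 = 18, so the finish is 18 days.
E is on the critical path; changing it to 3 makes that path 12 days.
The binding chain switches to H→F→U = 7+2+9 = 18; finish 18 days.

18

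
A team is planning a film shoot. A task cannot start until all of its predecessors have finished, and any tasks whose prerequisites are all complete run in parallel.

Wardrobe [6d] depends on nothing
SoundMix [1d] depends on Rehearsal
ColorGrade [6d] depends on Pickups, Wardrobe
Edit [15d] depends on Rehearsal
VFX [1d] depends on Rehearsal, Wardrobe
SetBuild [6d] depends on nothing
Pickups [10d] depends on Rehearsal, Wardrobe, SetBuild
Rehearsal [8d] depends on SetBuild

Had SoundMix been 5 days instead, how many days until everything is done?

30

Critical path before the change: SetBuild→Rehearsal→Pickups→ColorGrade = 6+8+10+6 = 30 giving 30 days.
The longest path through SoundMix is only 15 days, so SoundMix has float 15.
The critical path is still SetBuild→Rehearsal→Pickups→ColorGrade; finish is now 30 days.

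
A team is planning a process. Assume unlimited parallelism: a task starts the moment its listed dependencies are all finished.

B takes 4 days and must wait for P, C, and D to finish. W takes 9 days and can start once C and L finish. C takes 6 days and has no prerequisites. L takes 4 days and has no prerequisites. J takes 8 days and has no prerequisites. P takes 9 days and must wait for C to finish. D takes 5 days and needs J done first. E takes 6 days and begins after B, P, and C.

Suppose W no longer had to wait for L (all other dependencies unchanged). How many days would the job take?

With the dependency in place, C→P→B→E = 6+9+4+6 = 25 sets the finish at 25 days.
Dropping L→W doesn't change W's earliest start (6); another predecessor still binds.
After: C→P→B→E = 6+9+4+6 = 25 → 25 days.

25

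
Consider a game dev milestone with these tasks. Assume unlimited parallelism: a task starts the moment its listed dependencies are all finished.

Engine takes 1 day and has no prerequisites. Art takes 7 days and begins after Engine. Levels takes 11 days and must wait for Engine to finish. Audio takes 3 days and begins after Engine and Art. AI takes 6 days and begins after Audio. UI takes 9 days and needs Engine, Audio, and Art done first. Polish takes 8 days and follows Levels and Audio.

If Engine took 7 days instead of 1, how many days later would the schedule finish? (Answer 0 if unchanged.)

The binding path is Engine→Art→Audio→UI = 1+7+3+9 = 20; finish at 20 days.
Engine lies on that path, so at 7 days the path becomes 26 days.
No other chain overtakes it, so the finish is 26 days.
Change in finish: 26 − 20 = +6 days.

6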